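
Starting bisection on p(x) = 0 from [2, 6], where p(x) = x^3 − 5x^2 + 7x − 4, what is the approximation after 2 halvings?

p(4) = 8 > 0, so the root lies in [2, 4]
p(3) = -1 < 0, so the root lies in [3, 4]

3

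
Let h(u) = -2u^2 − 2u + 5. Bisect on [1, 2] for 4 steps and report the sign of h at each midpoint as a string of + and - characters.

--+-

m = 1.5, h(m) = -2.5 (−); new bracket [1, 1.5]
m = 1.25, h(m) = -0.625 (−); new bracket [1, 1.25]
m = 1.125, h(m) = 0.21875 (+); new bracket [1.125, 1.25]
m = 1.1875, h(m) = -0.1953 (−); new bracket [1.125, 1.1875]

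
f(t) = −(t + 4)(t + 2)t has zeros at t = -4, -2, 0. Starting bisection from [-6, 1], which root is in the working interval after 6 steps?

-4

t = -2.5 gives f = -1.875, negative; keep [-6, -2.5]
t = -4.25 gives f = 2.390625, positive; keep [-4.25, -2.5]
t = -3.375 gives f = -2.900391, negative; keep [-4.25, -3.375]
t = -3.8125 gives f = -1.2957, negative; keep [-4.25, -3.8125]
t = -4.03125 gives f = 0.2559, positive; keep [-4.03125, -3.8125]
t = -3.921875 gives f = -0.5889, negative; keep [-4.03125, -3.921875]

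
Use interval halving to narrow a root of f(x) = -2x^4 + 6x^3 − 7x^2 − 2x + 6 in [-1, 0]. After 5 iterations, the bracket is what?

m = -0.5, f(m) = 4.375 (+); new bracket [-1, -0.5]
m = -0.75, f(m) = 0.398438 (+); new bracket [-1, -0.75]
m = -0.875, f(m) = -2.80127 (−); new bracket [-0.875, -0.75]
m = -0.8125, f(m) = -1.086 (−); new bracket [-0.8125, -0.75]
m = -0.78125, f(m) = -0.316 (−); new bracket [-0.78125, -0.75]

[-0.78125, -0.75]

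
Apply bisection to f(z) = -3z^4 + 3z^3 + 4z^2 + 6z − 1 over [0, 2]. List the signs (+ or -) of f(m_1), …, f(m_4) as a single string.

+++-

f(1) = 9 > 0, so the root lies in [0, 1]
f(0.5) = 3.1875 > 0, so the root lies in [0, 0.5]
f(0.25) = 0.785156 > 0, so the root lies in [0, 0.25]
f(0.125) = -0.1824 < 0, so the root lies in [0.125, 0.25]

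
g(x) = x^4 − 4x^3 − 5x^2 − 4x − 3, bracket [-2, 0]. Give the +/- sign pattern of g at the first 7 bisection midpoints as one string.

+---+++

m = -1, g(m) = 1 (+); new bracket [-1, 0]
m = -0.5, g(m) = -1.6875 (−); new bracket [-1, -0.5]
m = -0.75, g(m) = -0.808594 (−); new bracket [-1, -0.75]
m = -0.875, g(m) = -0.0623 (−); new bracket [-1, -0.875]
m = -0.9375, g(m) = 0.4238 (+); new bracket [-0.9375, -0.875]
m = -0.90625, g(m) = 0.1702 (+); new bracket [-0.90625, -0.875]
m = -0.890625, g(m) = 0.0514 (+); new bracket [-0.890625, -0.875]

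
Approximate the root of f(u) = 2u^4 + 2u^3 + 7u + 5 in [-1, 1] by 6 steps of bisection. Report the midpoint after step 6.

-0.65625

f(0) = 5 > 0, so the root lies in [-1, 0]
f(-0.5) = 1.375 > 0, so the root lies in [-1, -0.5]
f(-0.75) = -0.460938 < 0, so the root lies in [-0.75, -0.5]
f(-0.625) = 0.4419 > 0, so the root lies in [-0.75, -0.625]
f(-0.6875) = -0.0156 < 0, so the root lies in [-0.6875, -0.625]
f(-0.65625) = 0.2119 > 0, so the root lies in [-0.6875, -0.65625]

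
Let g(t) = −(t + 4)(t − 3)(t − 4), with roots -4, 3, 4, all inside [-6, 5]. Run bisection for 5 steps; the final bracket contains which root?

m = -0.5, g(m) = -55.125 (−); new bracket [-6, -0.5]
m = -3.25, g(m) = -33.984375 (−); new bracket [-6, -3.25]
m = -4.625, g(m) = 41.103516 (+); new bracket [-4.625, -3.25]
m = -3.9375, g(m) = -3.4417 (−); new bracket [-4.625, -3.9375]
m = -4.28125, g(m) = 16.9588 (+); new bracket [-4.28125, -3.9375]

-4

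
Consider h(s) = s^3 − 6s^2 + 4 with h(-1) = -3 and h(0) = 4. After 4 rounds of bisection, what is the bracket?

s = -0.5 gives h = 2.375, positive; keep [-1, -0.5]
s = -0.75 gives h = 0.203125, positive; keep [-1, -0.75]
s = -0.875 gives h = -1.263672, negative; keep [-0.875, -0.75]
s = -0.8125 gives h = -0.4973, negative; keep [-0.8125, -0.75]

[-0.8125, -0.75]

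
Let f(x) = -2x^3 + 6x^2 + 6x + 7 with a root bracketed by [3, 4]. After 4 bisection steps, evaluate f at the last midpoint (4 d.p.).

f(3.5) = 15.75 > 0, so the root lies in [3.5, 4]
f(3.75) = 8.40625 > 0, so the root lies in [3.75, 4]
f(3.875) = 3.972656 > 0, so the root lies in [3.875, 4]
f(3.9375) = 1.5552 > 0, so the root lies in [3.9375, 4]

1.5552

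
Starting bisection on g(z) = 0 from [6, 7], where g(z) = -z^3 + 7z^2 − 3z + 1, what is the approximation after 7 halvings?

6.5703125

z = 6.5 gives g = 2.625, positive; keep [6.5, 7]
z = 6.75 gives g = -7.859375, negative; keep [6.5, 6.75]
z = 6.625 gives g = -2.416016, negative; keep [6.5, 6.625]
z = 6.5625 gives g = 0.1541, positive; keep [6.5625, 6.625]
z = 6.59375 gives g = -1.1185, negative; keep [6.5625, 6.59375]
z = 6.578125 gives g = -0.4791, negative; keep [6.5625, 6.578125]
z = 6.5703125 gives g = -0.1618, negative; keep [6.5625, 6.5703125]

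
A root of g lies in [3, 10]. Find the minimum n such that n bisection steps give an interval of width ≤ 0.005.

11

Width after n steps is 7/2^n. Need 2^n ≥ 7/0.005 = 1400.
2^10 = 1024 < 1400 ≤ 2^11 = 2048, so n = 11.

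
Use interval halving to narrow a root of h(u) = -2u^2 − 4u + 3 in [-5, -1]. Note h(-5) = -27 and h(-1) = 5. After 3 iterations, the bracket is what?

[-3, -2.5]

h(-3) = -3 < 0, so the root lies in [-3, -1]
h(-2) = 3 > 0, so the root lies in [-3, -2]
h(-2.5) = 0.5 > 0, so the root lies in [-3, -2.5]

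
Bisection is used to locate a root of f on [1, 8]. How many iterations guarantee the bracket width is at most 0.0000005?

24

Width after n steps is 7/2^n. Need 2^n ≥ 7/0.0000005 = 14000000.
2^23 = 8388608 < 14000000 ≤ 2^24 = 16777216, so n = 24.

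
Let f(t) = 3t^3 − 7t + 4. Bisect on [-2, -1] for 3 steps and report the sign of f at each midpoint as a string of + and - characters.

++-

f(-1.5) = 4.375 > 0, so the root lies in [-2, -1.5]
f(-1.75) = 0.171875 > 0, so the root lies in [-2, -1.75]
f(-1.875) = -2.650391 < 0, so the root lies in [-1.875, -1.75]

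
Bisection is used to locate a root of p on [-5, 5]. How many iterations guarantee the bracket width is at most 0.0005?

Width after n steps is 10/2^n. Need 2^n ≥ 10/0.0005 = 20000.
2^14 = 16384 < 20000 ≤ 2^15 = 32768, so n = 15.

15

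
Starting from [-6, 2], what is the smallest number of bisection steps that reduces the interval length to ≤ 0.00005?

18

Width after n steps is 8/2^n. Need 2^n ≥ 8/0.00005 = 160000.
2^17 = 131072 < 160000 ≤ 2^18 = 262144, so n = 18.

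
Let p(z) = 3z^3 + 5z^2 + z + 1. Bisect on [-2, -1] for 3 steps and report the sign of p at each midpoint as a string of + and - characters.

midpoint -1.5: p = 0.625 > 0 → [-2, -1.5]
midpoint -1.75: p = -1.515625 < 0 → [-1.75, -1.5]
midpoint -1.625: p = -0.294922 < 0 → [-1.625, -1.5]

+--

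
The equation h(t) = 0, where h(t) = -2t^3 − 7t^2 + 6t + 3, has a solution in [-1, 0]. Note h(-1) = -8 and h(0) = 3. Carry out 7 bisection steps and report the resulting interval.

[-0.3671875, -0.359375]

midpoint -0.5: h = -1.5 < 0 → [-0.5, 0]
midpoint -0.25: h = 1.09375 > 0 → [-0.5, -0.25]
midpoint -0.375: h = -0.128906 < 0 → [-0.375, -0.25]
midpoint -0.3125: h = 0.5024 > 0 → [-0.375, -0.3125]
midpoint -0.34375: h = 0.1916 > 0 → [-0.375, -0.34375]
midpoint -0.359375: h = 0.0325 > 0 → [-0.375, -0.359375]
midpoint -0.3671875: h = -0.0479 < 0 → [-0.3671875, -0.359375]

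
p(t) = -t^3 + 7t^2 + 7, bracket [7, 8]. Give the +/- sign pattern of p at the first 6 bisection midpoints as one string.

p(7.5) = -21.125 < 0, so the root lies in [7, 7.5]
p(7.25) = -6.140625 < 0, so the root lies in [7, 7.25]
p(7.125) = 0.654297 > 0, so the root lies in [7.125, 7.25]
p(7.1875) = -2.6863 < 0, so the root lies in [7.125, 7.1875]
p(7.15625) = -1.0019 < 0, so the root lies in [7.125, 7.15625]
p(7.140625) = -0.1703 < 0, so the root lies in [7.125, 7.140625]

--+---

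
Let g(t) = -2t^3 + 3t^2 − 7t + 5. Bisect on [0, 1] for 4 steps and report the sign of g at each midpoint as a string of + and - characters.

g(0.5) = 2 > 0, so the root lies in [0.5, 1]
g(0.75) = 0.59375 > 0, so the root lies in [0.75, 1]
g(0.875) = -0.167969 < 0, so the root lies in [0.75, 0.875]
g(0.8125) = 0.2202 > 0, so the root lies in [0.8125, 0.875]

++-+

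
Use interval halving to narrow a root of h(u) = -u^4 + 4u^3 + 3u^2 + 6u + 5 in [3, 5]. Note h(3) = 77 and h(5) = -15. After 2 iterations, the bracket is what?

m = 4, h(m) = 77 (+); new bracket [4, 5]
m = 4.5, h(m) = 47.1875 (+); new bracket [4.5, 5]

[4.5, 5]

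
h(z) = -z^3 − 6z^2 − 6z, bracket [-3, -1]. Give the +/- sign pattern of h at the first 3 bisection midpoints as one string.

--+

h(-2) = -4 < 0, so the root lies in [-2, -1]
h(-1.5) = -1.125 < 0, so the root lies in [-1.5, -1]
h(-1.25) = 0.078125 > 0, so the root lies in [-1.5, -1.25]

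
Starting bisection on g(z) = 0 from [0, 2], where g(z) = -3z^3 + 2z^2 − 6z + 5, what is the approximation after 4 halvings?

0.875

g(1) = -2 < 0, so the root lies in [0, 1]
g(0.5) = 2.125 > 0, so the root lies in [0.5, 1]
g(0.75) = 0.359375 > 0, so the root lies in [0.75, 1]
g(0.875) = -0.7285 < 0, so the root lies in [0.75, 0.875]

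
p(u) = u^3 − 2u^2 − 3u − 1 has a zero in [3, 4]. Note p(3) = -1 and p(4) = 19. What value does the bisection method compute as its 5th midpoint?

3.09375

u = 3.5 gives p = 6.875, positive; keep [3, 3.5]
u = 3.25 gives p = 2.453125, positive; keep [3, 3.25]
u = 3.125 gives p = 0.611328, positive; keep [3, 3.125]
u = 3.0625 gives p = -0.2224, negative; keep [3.0625, 3.125]
u = 3.09375 gives p = 0.1873, positive; keep [3.0625, 3.09375]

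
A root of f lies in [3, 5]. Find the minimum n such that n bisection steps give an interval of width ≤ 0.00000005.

26

Width after n steps is 2/2^n. Need 2^n ≥ 2/0.00000005 = 40000000.
2^25 = 33554432 < 40000000 ≤ 2^26 = 67108864, so n = 26.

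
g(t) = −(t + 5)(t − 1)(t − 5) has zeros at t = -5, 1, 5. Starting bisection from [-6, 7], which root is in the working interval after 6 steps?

-5

t = 0.5 gives g = -12.375, negative; keep [-6, 0.5]
t = -2.75 gives g = -65.390625, negative; keep [-6, -2.75]
t = -4.375 gives g = -31.494141, negative; keep [-6, -4.375]
t = -5.1875 gives g = 11.8191, positive; keep [-5.1875, -4.375]
t = -4.78125 gives g = -12.3698, negative; keep [-5.1875, -4.78125]
t = -4.984375 gives g = -0.9336, negative; keep [-5.1875, -4.984375]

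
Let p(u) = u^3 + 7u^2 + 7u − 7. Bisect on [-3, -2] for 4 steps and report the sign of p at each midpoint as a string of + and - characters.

+++-

u = -2.5 gives p = 3.625, positive; keep [-2.5, -2]
u = -2.25 gives p = 1.296875, positive; keep [-2.25, -2]
u = -2.125 gives p = 0.138672, positive; keep [-2.125, -2]
u = -2.0625 gives p = -0.4338, negative; keep [-2.125, -2.0625]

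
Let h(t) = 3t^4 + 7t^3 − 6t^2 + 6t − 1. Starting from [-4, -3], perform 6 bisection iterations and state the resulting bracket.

m = -3.5, h(m) = 54.5625 (+); new bracket [-3.5, -3]
m = -3.25, h(m) = 10.527344 (+); new bracket [-3.25, -3]
m = -3.125, h(m) = -5.864502 (−); new bracket [-3.25, -3.125]
m = -3.1875, h(m) = 1.9019 (+); new bracket [-3.1875, -3.125]
m = -3.15625, h(m) = -2.0858 (−); new bracket [-3.1875, -3.15625]
m = -3.171875, h(m) = -0.1184 (−); new bracket [-3.1875, -3.171875]

[-3.1875, -3.171875]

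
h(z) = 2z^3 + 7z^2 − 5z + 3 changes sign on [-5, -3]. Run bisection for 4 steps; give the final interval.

h(-4) = 7 > 0, so the root lies in [-5, -4]
h(-4.5) = -15 < 0, so the root lies in [-4.5, -4]
h(-4.25) = -2.84375 < 0, so the root lies in [-4.25, -4]
h(-4.125) = 2.3555 > 0, so the root lies in [-4.25, -4.125]

[-4.25, -4.125]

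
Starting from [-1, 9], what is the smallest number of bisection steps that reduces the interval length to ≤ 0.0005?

15

Width after n steps is 10/2^n. Need 2^n ≥ 10/0.0005 = 20000.
2^14 = 16384 < 20000 ≤ 2^15 = 32768, so n = 15.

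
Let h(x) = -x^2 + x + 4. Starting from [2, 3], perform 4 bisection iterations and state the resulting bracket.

h(2.5) = 0.25 > 0, so the root lies in [2.5, 3]
h(2.75) = -0.8125 < 0, so the root lies in [2.5, 2.75]
h(2.625) = -0.265625 < 0, so the root lies in [2.5, 2.625]
h(2.5625) = -0.0039 < 0, so the root lies in [2.5, 2.5625]

[2.5, 2.5625]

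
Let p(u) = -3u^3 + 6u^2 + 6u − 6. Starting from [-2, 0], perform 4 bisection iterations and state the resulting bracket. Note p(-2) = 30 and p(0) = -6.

[-1.25, -1.125]

m = -1, p(m) = -3 (−); new bracket [-2, -1]
m = -1.5, p(m) = 8.625 (+); new bracket [-1.5, -1]
m = -1.25, p(m) = 1.734375 (+); new bracket [-1.25, -1]
m = -1.125, p(m) = -0.8848 (−); new bracket [-1.25, -1.125]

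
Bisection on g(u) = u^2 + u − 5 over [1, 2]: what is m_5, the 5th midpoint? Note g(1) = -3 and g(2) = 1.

midpoint 1.5: g = -1.25 < 0 → [1.5, 2]
midpoint 1.75: g = -0.1875 < 0 → [1.75, 2]
midpoint 1.875: g = 0.390625 > 0 → [1.75, 1.875]
midpoint 1.8125: g = 0.0977 > 0 → [1.75, 1.8125]
midpoint 1.78125: g = -0.0459 < 0 → [1.78125, 1.8125]

1.78125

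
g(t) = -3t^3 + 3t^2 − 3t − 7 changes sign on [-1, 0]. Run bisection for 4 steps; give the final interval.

[-0.9375, -0.875]

midpoint -0.5: g = -4.375 < 0 → [-1, -0.5]
midpoint -0.75: g = -1.796875 < 0 → [-1, -0.75]
midpoint -0.875: g = -0.068359 < 0 → [-1, -0.875]
midpoint -0.9375: g = 0.9211 > 0 → [-0.9375, -0.875]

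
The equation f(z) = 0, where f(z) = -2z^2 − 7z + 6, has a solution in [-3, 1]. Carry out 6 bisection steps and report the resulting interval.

[0.6875, 0.75]

m = -1, f(m) = 11 (+); new bracket [-1, 1]
m = 0, f(m) = 6 (+); new bracket [0, 1]
m = 0.5, f(m) = 2 (+); new bracket [0.5, 1]
m = 0.75, f(m) = -0.375 (−); new bracket [0.5, 0.75]
m = 0.625, f(m) = 0.8438 (+); new bracket [0.625, 0.75]
m = 0.6875, f(m) = 0.2422 (+); new bracket [0.6875, 0.75]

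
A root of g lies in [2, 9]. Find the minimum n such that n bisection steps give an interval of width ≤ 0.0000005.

24

Width after n steps is 7/2^n. Need 2^n ≥ 7/0.0000005 = 14000000.
2^23 = 8388608 < 14000000 ≤ 2^24 = 16777216, so n = 24.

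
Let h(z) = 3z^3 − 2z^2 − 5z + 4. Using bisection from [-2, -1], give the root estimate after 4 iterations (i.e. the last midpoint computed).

-1.3125

m = -1.5, h(m) = -3.125 (−); new bracket [-1.5, -1]
m = -1.25, h(m) = 1.265625 (+); new bracket [-1.5, -1.25]
m = -1.375, h(m) = -0.705078 (−); new bracket [-1.375, -1.25]
m = -1.3125, h(m) = 0.3342 (+); new bracket [-1.375, -1.3125]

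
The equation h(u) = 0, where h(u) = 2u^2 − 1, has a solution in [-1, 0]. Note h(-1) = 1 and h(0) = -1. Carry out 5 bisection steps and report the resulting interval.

[-0.71875, -0.6875]

m = -0.5, h(m) = -0.5 (−); new bracket [-1, -0.5]
m = -0.75, h(m) = 0.125 (+); new bracket [-0.75, -0.5]
m = -0.625, h(m) = -0.21875 (−); new bracket [-0.75, -0.625]
m = -0.6875, h(m) = -0.0547 (−); new bracket [-0.75, -0.6875]
m = -0.71875, h(m) = 0.0332 (+); new bracket [-0.71875, -0.6875]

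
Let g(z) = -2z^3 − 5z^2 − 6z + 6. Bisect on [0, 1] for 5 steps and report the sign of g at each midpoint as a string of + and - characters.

+--++

midpoint 0.5: g = 1.5 > 0 → [0.5, 1]
midpoint 0.75: g = -2.15625 < 0 → [0.5, 0.75]
midpoint 0.625: g = -0.191406 < 0 → [0.5, 0.625]
midpoint 0.5625: g = 0.687 > 0 → [0.5625, 0.625]
midpoint 0.59375: g = 0.2562 > 0 → [0.59375, 0.625]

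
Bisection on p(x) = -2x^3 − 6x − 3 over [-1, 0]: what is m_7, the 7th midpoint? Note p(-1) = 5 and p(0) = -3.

p(-0.5) = 0.25 > 0, so the root lies in [-0.5, 0]
p(-0.25) = -1.46875 < 0, so the root lies in [-0.5, -0.25]
p(-0.375) = -0.644531 < 0, so the root lies in [-0.5, -0.375]
p(-0.4375) = -0.2075 < 0, so the root lies in [-0.5, -0.4375]
p(-0.46875) = 0.0185 > 0, so the root lies in [-0.46875, -0.4375]
p(-0.453125) = -0.0952 < 0, so the root lies in [-0.46875, -0.453125]
p(-0.4609375) = -0.0385 < 0, so the root lies in [-0.46875, -0.4609375]

-0.4609375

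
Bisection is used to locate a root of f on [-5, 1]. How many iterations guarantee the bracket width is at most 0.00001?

Width after n steps is 6/2^n. Need 2^n ≥ 6/0.00001 = 600000.
2^19 = 524288 < 600000 ≤ 2^20 = 1048576, so n = 20.

20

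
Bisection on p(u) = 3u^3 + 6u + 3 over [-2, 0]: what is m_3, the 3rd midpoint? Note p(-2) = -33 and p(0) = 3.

midpoint -1: p = -6 < 0 → [-1, 0]
midpoint -0.5: p = -0.375 < 0 → [-0.5, 0]
midpoint -0.25: p = 1.453125 > 0 → [-0.5, -0.25]

-0.25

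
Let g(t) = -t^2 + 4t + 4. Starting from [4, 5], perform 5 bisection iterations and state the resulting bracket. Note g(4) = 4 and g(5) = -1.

[4.8125, 4.84375]

t = 4.5 gives g = 1.75, positive; keep [4.5, 5]
t = 4.75 gives g = 0.4375, positive; keep [4.75, 5]
t = 4.875 gives g = -0.265625, negative; keep [4.75, 4.875]
t = 4.8125 gives g = 0.0898, positive; keep [4.8125, 4.875]
t = 4.84375 gives g = -0.0869, negative; keep [4.8125, 4.84375]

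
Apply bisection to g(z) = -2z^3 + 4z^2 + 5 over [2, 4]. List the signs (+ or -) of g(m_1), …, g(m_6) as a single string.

--++-+

z = 3 gives g = -13, negative; keep [2, 3]
z = 2.5 gives g = -1.25, negative; keep [2, 2.5]
z = 2.25 gives g = 2.46875, positive; keep [2.25, 2.5]
z = 2.375 gives g = 0.7695, positive; keep [2.375, 2.5]
z = 2.4375 gives g = -0.1987, negative; keep [2.375, 2.4375]
z = 2.40625 gives g = 0.2956, positive; keep [2.40625, 2.4375]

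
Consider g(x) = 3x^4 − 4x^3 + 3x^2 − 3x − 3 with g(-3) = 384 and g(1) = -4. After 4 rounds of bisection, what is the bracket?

[-0.75, -0.5]

g(-1) = 10 > 0, so the root lies in [-1, 1]
g(0) = -3 < 0, so the root lies in [-1, 0]
g(-0.5) = -0.0625 < 0, so the root lies in [-1, -0.5]
g(-0.75) = 3.5742 > 0, so the root lies in [-0.75, -0.5]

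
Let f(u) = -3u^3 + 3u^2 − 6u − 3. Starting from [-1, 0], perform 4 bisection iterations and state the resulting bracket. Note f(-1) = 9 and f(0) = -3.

u = -0.5 gives f = 1.125, positive; keep [-0.5, 0]
u = -0.25 gives f = -1.265625, negative; keep [-0.5, -0.25]
u = -0.375 gives f = -0.169922, negative; keep [-0.5, -0.375]
u = -0.4375 gives f = 0.4504, positive; keep [-0.4375, -0.375]

[-0.4375, -0.375]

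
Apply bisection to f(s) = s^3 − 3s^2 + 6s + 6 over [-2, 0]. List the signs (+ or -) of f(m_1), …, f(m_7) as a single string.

f(-1) = -4 < 0, so the root lies in [-1, 0]
f(-0.5) = 2.125 > 0, so the root lies in [-1, -0.5]
f(-0.75) = -0.609375 < 0, so the root lies in [-0.75, -0.5]
f(-0.625) = 0.834 > 0, so the root lies in [-0.75, -0.625]
f(-0.6875) = 0.1321 > 0, so the root lies in [-0.75, -0.6875]
f(-0.71875) = -0.2336 < 0, so the root lies in [-0.71875, -0.6875]
f(-0.703125) = -0.0495 < 0, so the root lies in [-0.703125, -0.6875]

-+-++--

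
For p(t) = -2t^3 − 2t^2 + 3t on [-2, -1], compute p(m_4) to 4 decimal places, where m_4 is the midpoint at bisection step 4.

midpoint -1.5: p = -2.25 < 0 → [-2, -1.5]
midpoint -1.75: p = -0.65625 < 0 → [-2, -1.75]
midpoint -1.875: p = 0.527344 > 0 → [-1.875, -1.75]
midpoint -1.8125: p = -0.0991 < 0 → [-1.875, -1.8125]

-0.0991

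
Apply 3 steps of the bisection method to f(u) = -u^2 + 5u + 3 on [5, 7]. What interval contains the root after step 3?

[5.5, 5.75]

m = 6, f(m) = -3 (−); new bracket [5, 6]
m = 5.5, f(m) = 0.25 (+); new bracket [5.5, 6]
m = 5.75, f(m) = -1.3125 (−); new bracket [5.5, 5.75]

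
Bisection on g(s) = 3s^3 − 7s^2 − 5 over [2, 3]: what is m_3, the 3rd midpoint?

2.625

g(2.5) = -1.875 < 0, so the root lies in [2.5, 3]
g(2.75) = 4.453125 > 0, so the root lies in [2.5, 2.75]
g(2.625) = 1.029297 > 0, so the root lies in [2.5, 2.625]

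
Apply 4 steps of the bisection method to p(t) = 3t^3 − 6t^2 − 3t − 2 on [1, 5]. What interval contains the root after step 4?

[2.5, 2.75]

midpoint 3: p = 16 > 0 → [1, 3]
midpoint 2: p = -8 < 0 → [2, 3]
midpoint 2.5: p = -0.125 < 0 → [2.5, 3]
midpoint 2.75: p = 6.7656 > 0 → [2.5, 2.75]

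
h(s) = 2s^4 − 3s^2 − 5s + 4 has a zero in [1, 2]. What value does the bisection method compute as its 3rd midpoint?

s = 1.5 gives h = -0.125, negative; keep [1.5, 2]
s = 1.75 gives h = 4.820312, positive; keep [1.5, 1.75]
s = 1.625 gives h = 1.898926, positive; keep [1.5, 1.625]

1.625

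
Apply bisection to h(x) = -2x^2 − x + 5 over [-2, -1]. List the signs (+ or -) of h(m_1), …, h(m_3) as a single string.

++-

m = -1.5, h(m) = 2 (+); new bracket [-2, -1.5]
m = -1.75, h(m) = 0.625 (+); new bracket [-2, -1.75]
m = -1.875, h(m) = -0.15625 (−); new bracket [-1.875, -1.75]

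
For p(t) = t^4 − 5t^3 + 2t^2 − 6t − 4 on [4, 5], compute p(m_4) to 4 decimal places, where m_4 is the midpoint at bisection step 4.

7.6096

t = 4.5 gives p = -36.0625, negative; keep [4.5, 5]
t = 4.75 gives p = -14.167969, negative; keep [4.75, 5]
t = 4.875 gives p = -0.200928, negative; keep [4.875, 5]
t = 4.9375 gives p = 7.6096, positive; keep [4.875, 4.9375]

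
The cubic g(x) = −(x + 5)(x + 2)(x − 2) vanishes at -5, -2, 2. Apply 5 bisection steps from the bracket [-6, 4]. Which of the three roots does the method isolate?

m = -1, g(m) = 12 (+); new bracket [-1, 4]
m = 1.5, g(m) = 11.375 (+); new bracket [1.5, 4]
m = 2.75, g(m) = -27.609375 (−); new bracket [1.5, 2.75]
m = 2.125, g(m) = -3.6738 (−); new bracket [1.5, 2.125]
m = 1.8125, g(m) = 4.8699 (+); new bracket [1.8125, 2.125]

2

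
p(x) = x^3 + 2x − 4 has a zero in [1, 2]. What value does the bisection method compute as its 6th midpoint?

1.171875

p(1.5) = 2.375 > 0, so the root lies in [1, 1.5]
p(1.25) = 0.453125 > 0, so the root lies in [1, 1.25]
p(1.125) = -0.326172 < 0, so the root lies in [1.125, 1.25]
p(1.1875) = 0.0496 > 0, so the root lies in [1.125, 1.1875]
p(1.15625) = -0.1417 < 0, so the root lies in [1.15625, 1.1875]
p(1.171875) = -0.0469 < 0, so the root lies in [1.171875, 1.1875]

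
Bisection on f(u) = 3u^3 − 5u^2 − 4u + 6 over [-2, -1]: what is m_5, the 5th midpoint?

-1.09375

midpoint -1.5: f = -9.375 < 0 → [-1.5, -1]
midpoint -1.25: f = -2.671875 < 0 → [-1.25, -1]
midpoint -1.125: f = -0.099609 < 0 → [-1.125, -1]
midpoint -1.0625: f = 1.0071 > 0 → [-1.125, -1.0625]
midpoint -1.09375: f = 0.4682 > 0 → [-1.125, -1.09375]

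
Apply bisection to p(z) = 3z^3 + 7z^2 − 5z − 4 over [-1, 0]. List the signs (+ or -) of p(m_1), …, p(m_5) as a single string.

p(-0.5) = -0.125 < 0, so the root lies in [-1, -0.5]
p(-0.75) = 2.421875 > 0, so the root lies in [-0.75, -0.5]
p(-0.625) = 1.126953 > 0, so the root lies in [-0.625, -0.5]
p(-0.5625) = 0.4934 > 0, so the root lies in [-0.5625, -0.5]
p(-0.53125) = 0.182 > 0, so the root lies in [-0.53125, -0.5]

-++++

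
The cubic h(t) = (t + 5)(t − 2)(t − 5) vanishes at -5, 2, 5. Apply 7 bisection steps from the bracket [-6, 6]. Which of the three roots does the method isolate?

m = 0, h(m) = 50 (+); new bracket [-6, 0]
m = -3, h(m) = 80 (+); new bracket [-6, -3]
m = -4.5, h(m) = 30.875 (+); new bracket [-6, -4.5]
m = -5.25, h(m) = -18.5781 (−); new bracket [-5.25, -4.5]
m = -4.875, h(m) = 8.4863 (+); new bracket [-5.25, -4.875]
m = -5.0625, h(m) = -4.4417 (−); new bracket [-5.0625, -4.875]
m = -4.96875, h(m) = 2.1709 (+); new bracket [-5.0625, -4.96875]

-5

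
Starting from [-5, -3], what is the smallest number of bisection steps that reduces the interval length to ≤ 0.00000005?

26

Width after n steps is 2/2^n. Need 2^n ≥ 2/0.00000005 = 40000000.
2^25 = 33554432 < 40000000 ≤ 2^26 = 67108864, so n = 26.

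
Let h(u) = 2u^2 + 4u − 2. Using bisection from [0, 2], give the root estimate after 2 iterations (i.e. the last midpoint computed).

midpoint 1: h = 4 > 0 → [0, 1]
midpoint 0.5: h = 0.5 > 0 → [0, 0.5]

0.5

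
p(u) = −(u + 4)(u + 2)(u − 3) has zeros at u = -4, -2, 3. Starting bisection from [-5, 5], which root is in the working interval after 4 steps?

3

m = 0, p(m) = 24 (+); new bracket [0, 5]
m = 2.5, p(m) = 14.625 (+); new bracket [2.5, 5]
m = 3.75, p(m) = -33.421875 (−); new bracket [2.5, 3.75]
m = 3.125, p(m) = -4.5645 (−); new bracket [2.5, 3.125]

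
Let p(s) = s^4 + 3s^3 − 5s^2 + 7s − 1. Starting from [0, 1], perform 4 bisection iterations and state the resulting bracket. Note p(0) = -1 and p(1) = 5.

[0.125, 0.1875]

m = 0.5, p(m) = 1.6875 (+); new bracket [0, 0.5]
m = 0.25, p(m) = 0.488281 (+); new bracket [0, 0.25]
m = 0.125, p(m) = -0.197021 (−); new bracket [0.125, 0.25]
m = 0.1875, p(m) = 0.1577 (+); new bracket [0.125, 0.1875]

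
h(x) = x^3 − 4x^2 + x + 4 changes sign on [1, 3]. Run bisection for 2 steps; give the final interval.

[1, 1.5]

h(2) = -2 < 0, so the root lies in [1, 2]
h(1.5) = -0.125 < 0, so the root lies in [1, 1.5]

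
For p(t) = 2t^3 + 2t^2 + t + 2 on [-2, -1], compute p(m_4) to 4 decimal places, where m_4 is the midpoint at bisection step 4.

m = -1.5, p(m) = -1.75 (−); new bracket [-1.5, -1]
m = -1.25, p(m) = -0.03125 (−); new bracket [-1.25, -1]
m = -1.125, p(m) = 0.558594 (+); new bracket [-1.25, -1.125]
m = -1.1875, p(m) = 0.2837 (+); new bracket [-1.25, -1.1875]

0.2837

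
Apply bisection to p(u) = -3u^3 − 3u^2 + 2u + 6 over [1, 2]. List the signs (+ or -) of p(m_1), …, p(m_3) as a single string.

--+

m = 1.5, p(m) = -7.875 (−); new bracket [1, 1.5]
m = 1.25, p(m) = -2.046875 (−); new bracket [1, 1.25]
m = 1.125, p(m) = 0.181641 (+); new bracket [1.125, 1.25]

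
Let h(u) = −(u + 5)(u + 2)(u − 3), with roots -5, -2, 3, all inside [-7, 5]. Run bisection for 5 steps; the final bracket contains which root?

3

m = -1, h(m) = 16 (+); new bracket [-1, 5]
m = 2, h(m) = 28 (+); new bracket [2, 5]
m = 3.5, h(m) = -23.375 (−); new bracket [2, 3.5]
m = 2.75, h(m) = 9.2031 (+); new bracket [2.75, 3.5]
m = 3.125, h(m) = -5.2051 (−); new bracket [2.75, 3.125]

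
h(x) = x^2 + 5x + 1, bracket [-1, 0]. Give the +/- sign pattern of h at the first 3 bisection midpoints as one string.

--+

midpoint -0.5: h = -1.25 < 0 → [-0.5, 0]
midpoint -0.25: h = -0.1875 < 0 → [-0.25, 0]
midpoint -0.125: h = 0.390625 > 0 → [-0.25, -0.125]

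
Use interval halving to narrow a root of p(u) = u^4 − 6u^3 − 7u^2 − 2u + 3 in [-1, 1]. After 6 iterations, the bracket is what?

m = 0, p(m) = 3 (+); new bracket [0, 1]
m = 0.5, p(m) = -0.4375 (−); new bracket [0, 0.5]
m = 0.25, p(m) = 1.972656 (+); new bracket [0.25, 0.5]
m = 0.375, p(m) = 0.969 (+); new bracket [0.375, 0.5]
m = 0.4375, p(m) = 0.3194 (+); new bracket [0.4375, 0.5]
m = 0.46875, p(m) = -0.0453 (−); new bracket [0.4375, 0.46875]

[0.4375, 0.46875]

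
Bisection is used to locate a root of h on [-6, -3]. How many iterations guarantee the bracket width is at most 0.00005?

16

Width after n steps is 3/2^n. Need 2^n ≥ 3/0.00005 = 60000.
2^15 = 32768 < 60000 ≤ 2^16 = 65536, so n = 16.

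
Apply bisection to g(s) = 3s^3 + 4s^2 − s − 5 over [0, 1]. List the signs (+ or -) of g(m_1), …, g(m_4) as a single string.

---+

midpoint 0.5: g = -4.125 < 0 → [0.5, 1]
midpoint 0.75: g = -2.234375 < 0 → [0.75, 1]
midpoint 0.875: g = -0.802734 < 0 → [0.875, 1]
midpoint 0.9375: g = 0.05 > 0 → [0.875, 0.9375]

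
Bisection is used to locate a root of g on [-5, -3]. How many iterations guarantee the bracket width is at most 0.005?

9

Width after n steps is 2/2^n. Need 2^n ≥ 2/0.005 = 400.
2^8 = 256 < 400 ≤ 2^9 = 512, so n = 9.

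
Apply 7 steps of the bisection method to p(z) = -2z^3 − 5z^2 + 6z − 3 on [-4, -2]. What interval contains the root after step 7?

[-3.5, -3.484375]

z = -3 gives p = -12, negative; keep [-4, -3]
z = -3.5 gives p = 0.5, positive; keep [-3.5, -3]
z = -3.25 gives p = -6.65625, negative; keep [-3.5, -3.25]
z = -3.375 gives p = -3.3164, negative; keep [-3.5, -3.375]
z = -3.4375 gives p = -1.4692, negative; keep [-3.5, -3.4375]
z = -3.46875 gives p = -0.5001, negative; keep [-3.5, -3.46875]
z = -3.484375 gives p = -0.0039, negative; keep [-3.5, -3.484375]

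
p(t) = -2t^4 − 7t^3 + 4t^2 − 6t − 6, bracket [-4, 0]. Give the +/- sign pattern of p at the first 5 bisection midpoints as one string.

p(-2) = 46 > 0, so the root lies in [-2, 0]
p(-1) = 9 > 0, so the root lies in [-1, 0]
p(-0.5) = -1.25 < 0, so the root lies in [-1, -0.5]
p(-0.75) = 3.0703 > 0, so the root lies in [-0.75, -0.5]
p(-0.625) = 0.7163 > 0, so the root lies in [-0.625, -0.5]

++-++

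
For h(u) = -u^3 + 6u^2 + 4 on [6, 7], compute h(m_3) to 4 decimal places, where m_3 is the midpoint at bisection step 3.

m = 6.5, h(m) = -17.125 (−); new bracket [6, 6.5]
m = 6.25, h(m) = -5.765625 (−); new bracket [6, 6.25]
m = 6.125, h(m) = -0.689453 (−); new bracket [6, 6.125]

-0.6895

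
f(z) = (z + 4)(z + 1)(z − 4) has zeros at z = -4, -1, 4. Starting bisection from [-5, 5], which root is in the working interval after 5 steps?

4

z = 0 gives f = -16, negative; keep [0, 5]
z = 2.5 gives f = -34.125, negative; keep [2.5, 5]
z = 3.75 gives f = -9.203125, negative; keep [3.75, 5]
z = 4.375 gives f = 16.8809, positive; keep [3.75, 4.375]
z = 4.0625 gives f = 2.551, positive; keep [3.75, 4.0625]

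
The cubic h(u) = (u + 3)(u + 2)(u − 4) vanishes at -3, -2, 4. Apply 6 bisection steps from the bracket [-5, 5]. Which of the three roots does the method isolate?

4

midpoint 0: h = -24 < 0 → [0, 5]
midpoint 2.5: h = -37.125 < 0 → [2.5, 5]
midpoint 3.75: h = -9.703125 < 0 → [3.75, 5]
midpoint 4.375: h = 17.6309 > 0 → [3.75, 4.375]
midpoint 4.0625: h = 2.676 > 0 → [3.75, 4.0625]
midpoint 3.90625: h = -3.8241 < 0 → [3.90625, 4.0625]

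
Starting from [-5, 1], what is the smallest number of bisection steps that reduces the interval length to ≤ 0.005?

Width after n steps is 6/2^n. Need 2^n ≥ 6/0.005 = 1200.
2^10 = 1024 < 1200 ≤ 2^11 = 2048, so n = 11.

11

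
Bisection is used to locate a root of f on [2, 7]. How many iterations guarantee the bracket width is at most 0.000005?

20

Width after n steps is 5/2^n. Need 2^n ≥ 5/0.000005 = 1000000.
2^19 = 524288 < 1000000 ≤ 2^20 = 1048576, so n = 20.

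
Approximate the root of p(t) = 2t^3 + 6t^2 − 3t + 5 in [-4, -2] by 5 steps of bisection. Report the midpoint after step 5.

-3.5625

p(-3) = 14 > 0, so the root lies in [-4, -3]
p(-3.5) = 3.25 > 0, so the root lies in [-4, -3.5]
p(-3.75) = -4.84375 < 0, so the root lies in [-3.75, -3.5]
p(-3.625) = -0.5508 < 0, so the root lies in [-3.625, -3.5]
p(-3.5625) = 1.4097 > 0, so the root lies in [-3.625, -3.5625]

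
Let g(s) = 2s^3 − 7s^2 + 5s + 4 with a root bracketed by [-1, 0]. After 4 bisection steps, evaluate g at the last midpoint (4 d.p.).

0.3052

s = -0.5 gives g = -0.5, negative; keep [-0.5, 0]
s = -0.25 gives g = 2.28125, positive; keep [-0.5, -0.25]
s = -0.375 gives g = 1.035156, positive; keep [-0.5, -0.375]
s = -0.4375 gives g = 0.3052, positive; keep [-0.5, -0.4375]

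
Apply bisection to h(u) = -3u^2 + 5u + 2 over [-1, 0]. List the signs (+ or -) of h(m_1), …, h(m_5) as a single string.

-+-+-

midpoint -0.5: h = -1.25 < 0 → [-0.5, 0]
midpoint -0.25: h = 0.5625 > 0 → [-0.5, -0.25]
midpoint -0.375: h = -0.296875 < 0 → [-0.375, -0.25]
midpoint -0.3125: h = 0.1445 > 0 → [-0.375, -0.3125]
midpoint -0.34375: h = -0.0732 < 0 → [-0.34375, -0.3125]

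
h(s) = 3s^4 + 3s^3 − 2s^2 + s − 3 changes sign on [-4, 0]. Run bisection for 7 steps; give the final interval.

[-1.71875, -1.6875]

m = -2, h(m) = 11 (+); new bracket [-2, 0]
m = -1, h(m) = -6 (−); new bracket [-2, -1]
m = -1.5, h(m) = -3.9375 (−); new bracket [-2, -1.5]
m = -1.75, h(m) = 1.1836 (+); new bracket [-1.75, -1.5]
m = -1.625, h(m) = -1.8606 (−); new bracket [-1.75, -1.625]
m = -1.6875, h(m) = -0.4716 (−); new bracket [-1.75, -1.6875]
m = -1.71875, h(m) = 0.3211 (+); new bracket [-1.71875, -1.6875]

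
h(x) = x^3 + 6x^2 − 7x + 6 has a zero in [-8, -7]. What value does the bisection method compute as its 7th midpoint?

h(-7.5) = -25.875 < 0, so the root lies in [-7.5, -7]
h(-7.25) = -8.953125 < 0, so the root lies in [-7.25, -7]
h(-7.125) = -1.236328 < 0, so the root lies in [-7.125, -7]
h(-7.0625) = 2.4412 > 0, so the root lies in [-7.125, -7.0625]
h(-7.09375) = 0.6173 > 0, so the root lies in [-7.125, -7.09375]
h(-7.109375) = -0.3058 < 0, so the root lies in [-7.109375, -7.09375]
h(-7.1015625) = 0.1567 > 0, so the root lies in [-7.109375, -7.1015625]

-7.1015625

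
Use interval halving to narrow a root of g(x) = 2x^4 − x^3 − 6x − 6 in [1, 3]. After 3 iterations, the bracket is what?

midpoint 2: g = 6 > 0 → [1, 2]
midpoint 1.5: g = -8.25 < 0 → [1.5, 2]
midpoint 1.75: g = -3.101562 < 0 → [1.75, 2]

[1.75, 2]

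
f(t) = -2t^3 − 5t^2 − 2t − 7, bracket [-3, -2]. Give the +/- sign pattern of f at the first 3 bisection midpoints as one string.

-+-

f(-2.5) = -2 < 0, so the root lies in [-3, -2.5]
f(-2.75) = 2.28125 > 0, so the root lies in [-2.75, -2.5]
f(-2.625) = -0.027344 < 0, so the root lies in [-2.75, -2.625]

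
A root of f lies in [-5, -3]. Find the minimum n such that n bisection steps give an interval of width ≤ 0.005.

9

Width after n steps is 2/2^n. Need 2^n ≥ 2/0.005 = 400.
2^8 = 256 < 400 ≤ 2^9 = 512, so n = 9.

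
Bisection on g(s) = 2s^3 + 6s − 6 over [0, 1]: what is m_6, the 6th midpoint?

g(0.5) = -2.75 < 0, so the root lies in [0.5, 1]
g(0.75) = -0.65625 < 0, so the root lies in [0.75, 1]
g(0.875) = 0.589844 > 0, so the root lies in [0.75, 0.875]
g(0.8125) = -0.0522 < 0, so the root lies in [0.8125, 0.875]
g(0.84375) = 0.2639 > 0, so the root lies in [0.8125, 0.84375]
g(0.828125) = 0.1046 > 0, so the root lies in [0.8125, 0.828125]

0.828125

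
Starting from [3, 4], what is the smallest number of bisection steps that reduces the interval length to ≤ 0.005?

8

Width after n steps is 1/2^n. Need 2^n ≥ 1/0.005 = 200.
2^7 = 128 < 200 ≤ 2^8 = 256, so n = 8.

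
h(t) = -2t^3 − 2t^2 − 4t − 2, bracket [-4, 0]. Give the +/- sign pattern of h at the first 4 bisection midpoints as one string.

midpoint -2: h = 14 > 0 → [-2, 0]
midpoint -1: h = 2 > 0 → [-1, 0]
midpoint -0.5: h = -0.25 < 0 → [-1, -0.5]
midpoint -0.75: h = 0.7188 > 0 → [-0.75, -0.5]

++-+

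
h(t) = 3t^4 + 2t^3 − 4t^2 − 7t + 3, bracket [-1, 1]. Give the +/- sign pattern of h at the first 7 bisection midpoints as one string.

+-+-+++

midpoint 0: h = 3 > 0 → [0, 1]
midpoint 0.5: h = -1.0625 < 0 → [0, 0.5]
midpoint 0.25: h = 1.042969 > 0 → [0.25, 0.5]
midpoint 0.375: h = -0.0227 < 0 → [0.25, 0.375]
midpoint 0.3125: h = 0.5115 > 0 → [0.3125, 0.375]
midpoint 0.34375: h = 0.2442 > 0 → [0.34375, 0.375]
midpoint 0.359375: h = 0.1106 > 0 → [0.359375, 0.375]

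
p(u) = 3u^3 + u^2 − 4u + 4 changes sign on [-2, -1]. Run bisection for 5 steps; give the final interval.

[-1.65625, -1.625]

p(-1.5) = 2.125 > 0, so the root lies in [-2, -1.5]
p(-1.75) = -2.015625 < 0, so the root lies in [-1.75, -1.5]
p(-1.625) = 0.267578 > 0, so the root lies in [-1.75, -1.625]
p(-1.6875) = -0.8186 < 0, so the root lies in [-1.6875, -1.625]
p(-1.65625) = -0.2619 < 0, so the root lies in [-1.65625, -1.625]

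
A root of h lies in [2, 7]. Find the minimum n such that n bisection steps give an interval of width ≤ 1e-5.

19

Width after n steps is 5/2^n. Need 2^n ≥ 5/1e-5 = 500000.
2^18 = 262144 < 500000 ≤ 2^19 = 524288, so n = 19.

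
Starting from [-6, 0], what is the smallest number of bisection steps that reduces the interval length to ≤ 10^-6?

Width after n steps is 6/2^n. Need 2^n ≥ 6/10^-6 = 6000000.
2^22 = 4194304 < 6000000 ≤ 2^23 = 8388608, so n = 23.

23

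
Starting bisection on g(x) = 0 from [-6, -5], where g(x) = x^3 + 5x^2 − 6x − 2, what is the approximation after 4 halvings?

midpoint -5.5: g = 15.875 > 0 → [-6, -5.5]
midpoint -5.75: g = 7.703125 > 0 → [-6, -5.75]
midpoint -5.875: g = 3.048828 > 0 → [-6, -5.875]
midpoint -5.9375: g = 0.5745 > 0 → [-6, -5.9375]

-5.9375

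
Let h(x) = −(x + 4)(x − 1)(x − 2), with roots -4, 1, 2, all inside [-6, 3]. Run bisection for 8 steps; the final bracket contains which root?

m = -1.5, h(m) = -21.875 (−); new bracket [-6, -1.5]
m = -3.75, h(m) = -6.828125 (−); new bracket [-6, -3.75]
m = -4.875, h(m) = 35.341797 (+); new bracket [-4.875, -3.75]
m = -4.3125, h(m) = 10.4797 (+); new bracket [-4.3125, -3.75]
m = -4.03125, h(m) = 0.9483 (+); new bracket [-4.03125, -3.75]
m = -3.890625, h(m) = -3.151 (−); new bracket [-4.03125, -3.890625]
m = -3.9609375, h(m) = -1.1551 (−); new bracket [-4.03125, -3.9609375]
m = -3.99609375, h(m) = -0.117 (−); new bracket [-4.03125, -3.99609375]

-4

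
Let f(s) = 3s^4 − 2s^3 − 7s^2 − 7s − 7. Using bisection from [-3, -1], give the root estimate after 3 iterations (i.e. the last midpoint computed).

f(-2) = 43 > 0, so the root lies in [-2, -1]
f(-1.5) = 9.6875 > 0, so the root lies in [-1.5, -1]
f(-1.25) = 2.042969 > 0, so the root lies in [-1.25, -1]

-1.25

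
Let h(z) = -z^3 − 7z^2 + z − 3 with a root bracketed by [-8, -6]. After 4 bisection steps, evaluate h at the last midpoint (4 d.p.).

-3.7793

midpoint -7: h = -10 < 0 → [-8, -7]
midpoint -7.5: h = 17.625 > 0 → [-7.5, -7]
midpoint -7.25: h = 2.890625 > 0 → [-7.25, -7]
midpoint -7.125: h = -3.7793 < 0 → [-7.25, -7.125]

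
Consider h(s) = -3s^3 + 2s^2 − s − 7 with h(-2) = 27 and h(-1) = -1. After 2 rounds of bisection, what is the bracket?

midpoint -1.5: h = 9.125 > 0 → [-1.5, -1]
midpoint -1.25: h = 3.234375 > 0 → [-1.25, -1]

[-1.25, -1]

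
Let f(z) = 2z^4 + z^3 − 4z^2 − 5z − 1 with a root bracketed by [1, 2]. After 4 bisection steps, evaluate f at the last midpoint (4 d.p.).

0.1956

m = 1.5, f(m) = -4 (−); new bracket [1.5, 2]
m = 1.75, f(m) = 2.117188 (+); new bracket [1.5, 1.75]
m = 1.625, f(m) = -1.450684 (−); new bracket [1.625, 1.75]
m = 1.6875, f(m) = 0.1956 (+); new bracket [1.625, 1.6875]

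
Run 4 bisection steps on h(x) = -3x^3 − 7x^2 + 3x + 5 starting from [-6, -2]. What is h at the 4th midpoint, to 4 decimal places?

-3.0156

h(-4) = 73 > 0, so the root lies in [-4, -2]
h(-3) = 14 > 0, so the root lies in [-3, -2]
h(-2.5) = 0.625 > 0, so the root lies in [-2.5, -2]
h(-2.25) = -3.0156 < 0, so the root lies in [-2.5, -2.25]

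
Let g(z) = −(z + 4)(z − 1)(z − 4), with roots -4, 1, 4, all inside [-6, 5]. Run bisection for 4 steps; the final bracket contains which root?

-4

z = -0.5 gives g = -23.625, negative; keep [-6, -0.5]
z = -3.25 gives g = -23.109375, negative; keep [-6, -3.25]
z = -4.625 gives g = 30.322266, positive; keep [-4.625, -3.25]
z = -3.9375 gives g = -2.4495, negative; keep [-4.625, -3.9375]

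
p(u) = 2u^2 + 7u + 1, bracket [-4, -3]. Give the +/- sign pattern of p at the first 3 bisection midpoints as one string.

+-+

p(-3.5) = 1 > 0, so the root lies in [-3.5, -3]
p(-3.25) = -0.625 < 0, so the root lies in [-3.5, -3.25]
p(-3.375) = 0.15625 > 0, so the root lies in [-3.375, -3.25]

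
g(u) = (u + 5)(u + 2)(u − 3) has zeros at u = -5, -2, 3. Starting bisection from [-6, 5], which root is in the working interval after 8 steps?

midpoint -0.5: g = -23.625 < 0 → [-0.5, 5]
midpoint 2.25: g = -23.109375 < 0 → [2.25, 5]
midpoint 3.625: g = 30.322266 > 0 → [2.25, 3.625]
midpoint 2.9375: g = -2.4495 < 0 → [2.9375, 3.625]
midpoint 3.28125: g = 12.3006 > 0 → [2.9375, 3.28125]
midpoint 3.109375: g = 4.5318 > 0 → [2.9375, 3.109375]
midpoint 3.0234375: g = 0.9447 > 0 → [2.9375, 3.0234375]
midpoint 2.98046875: g = -0.7763 < 0 → [2.98046875, 3.0234375]

3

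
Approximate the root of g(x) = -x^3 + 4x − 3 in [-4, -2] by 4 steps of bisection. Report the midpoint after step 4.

-2.375

m = -3, g(m) = 12 (+); new bracket [-3, -2]
m = -2.5, g(m) = 2.625 (+); new bracket [-2.5, -2]
m = -2.25, g(m) = -0.609375 (−); new bracket [-2.5, -2.25]
m = -2.375, g(m) = 0.8965 (+); new bracket [-2.375, -2.25]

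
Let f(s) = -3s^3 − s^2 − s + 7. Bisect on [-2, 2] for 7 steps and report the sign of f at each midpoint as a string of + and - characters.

m = 0, f(m) = 7 (+); new bracket [0, 2]
m = 1, f(m) = 2 (+); new bracket [1, 2]
m = 1.5, f(m) = -6.875 (−); new bracket [1, 1.5]
m = 1.25, f(m) = -1.6719 (−); new bracket [1, 1.25]
m = 1.125, f(m) = 0.3379 (+); new bracket [1.125, 1.25]
m = 1.1875, f(m) = -0.6213 (−); new bracket [1.125, 1.1875]
m = 1.15625, f(m) = -0.1306 (−); new bracket [1.125, 1.15625]

++--+--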